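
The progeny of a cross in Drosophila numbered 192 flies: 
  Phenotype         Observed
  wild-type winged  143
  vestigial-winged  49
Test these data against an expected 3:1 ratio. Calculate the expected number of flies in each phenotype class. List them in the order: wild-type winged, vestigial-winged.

Total ratio parts = 4. Expected numbers out of 192:
  wild-type winged: 192 × 3/4 = 144
  vestigial-winged: 192 × 1/4 = 48

144, 48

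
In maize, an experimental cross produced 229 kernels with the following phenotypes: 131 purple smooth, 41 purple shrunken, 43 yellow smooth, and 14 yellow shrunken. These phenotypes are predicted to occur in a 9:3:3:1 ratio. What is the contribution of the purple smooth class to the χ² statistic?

0.037

Total ratio parts = 16. Expected numbers out of 229:
  purple smooth: 229 × 9/16 = 128.8125
  purple shrunken: 229 × 3/16 = 42.9375
  yellow smooth: 229 × 3/16 = 42.9375
  yellow shrunken: 229 × 1/16 = 14.3125
Contribution of purple smooth: (131 − 128.8125)² / 128.8125 = 0.0371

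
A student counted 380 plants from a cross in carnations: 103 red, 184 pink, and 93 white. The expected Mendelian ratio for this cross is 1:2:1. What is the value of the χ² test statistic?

Expected counts for N = 380 under a 1:2:1 ratio (total parts = 4):
  red: 380 × 1/4 = 95
  pink: 380 × 2/4 = 190
  white: 380 × 1/4 = 95
χ² = Σ (O − E)² / E
  red: (103 − 95)² / 95 = 0.6737
  pink: (184 − 190)² / 190 = 0.1895
  white: (93 − 95)² / 95 = 0.0421
χ² = 0.6737 + 0.1895 + 0.0421 = 0.9053 ≈ 0.905

0.905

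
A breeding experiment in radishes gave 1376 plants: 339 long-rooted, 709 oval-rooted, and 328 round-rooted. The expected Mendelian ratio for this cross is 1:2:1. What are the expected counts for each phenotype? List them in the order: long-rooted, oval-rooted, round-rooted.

Under the 1:2:1 hypothesis (Σ ratio = 4, N = 1376):
  long-rooted: 1376 × 1/4 = 344
  oval-rooted: 1376 × 2/4 = 688
  round-rooted: 1376 × 1/4 = 344

344, 688, 344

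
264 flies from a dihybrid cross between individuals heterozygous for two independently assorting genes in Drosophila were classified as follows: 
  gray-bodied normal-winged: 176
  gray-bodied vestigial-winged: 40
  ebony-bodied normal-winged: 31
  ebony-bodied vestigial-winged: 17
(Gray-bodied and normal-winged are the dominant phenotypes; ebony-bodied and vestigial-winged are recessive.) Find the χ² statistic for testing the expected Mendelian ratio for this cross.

A dihybrid F₂ with independent assortment and complete dominance at both loci gives a 9:3:3:1 phenotypic ratio.
Under the 9:3:3:1 hypothesis (Σ ratio = 16, N = 264):
  gray-bodied normal-winged: 264 × 9/16 = 148.5
  gray-bodied vestigial-winged: 264 × 3/16 = 49.5
  ebony-bodied normal-winged: 264 × 3/16 = 49.5
  ebony-bodied vestigial-winged: 264 × 1/16 = 16.5
χ² = Σ (O − E)² / E
  gray-bodied normal-winged: (176 − 148.5)² / 148.5 = 5.0926
  gray-bodied vestigial-winged: (40 − 49.5)² / 49.5 = 1.8232
  ebony-bodied normal-winged: (31 − 49.5)² / 49.5 = 6.9141
  ebony-bodied vestigial-winged: (17 − 16.5)² / 16.5 = 0.0152
χ² = 5.0926 + 1.8232 + 6.9141 + 0.0152 = 13.8451 ≈ 13.845

13.845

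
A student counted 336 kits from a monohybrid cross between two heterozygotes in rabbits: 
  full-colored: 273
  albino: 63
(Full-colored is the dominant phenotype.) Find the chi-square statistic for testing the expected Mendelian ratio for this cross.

For a monohybrid cross between heterozygotes with complete dominance, the expected phenotypic ratio is 3:1.
Total ratio parts = 4. Expected numbers out of 336:
  full-colored: 336 × 3/4 = 252
  albino: 336 × 1/4 = 84
χ² = Σ (O − E)² / E
  full-colored: (273 − 252)² / 252 = 1.7500
  albino: (63 − 84)² / 84 = 5.2500
χ² = 1.7500 + 5.2500 = 7.000

7.000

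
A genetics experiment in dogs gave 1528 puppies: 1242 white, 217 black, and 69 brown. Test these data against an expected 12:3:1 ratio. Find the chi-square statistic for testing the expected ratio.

32.255

Under the 12:3:1 hypothesis (Σ ratio = 16, N = 1528):
  white: 1528 × 12/16 = 1146
  black: 1528 × 3/16 = 286.5
  brown: 1528 × 1/16 = 95.5
χ² = Σ (O − E)² / E
  white: (1242 − 1146)² / 1146 = 8.0419
  black: (217 − 286.5)² / 286.5 = 16.8595
  brown: (69 − 95.5)² / 95.5 = 7.3534
χ² = 8.0419 + 16.8595 + 7.3534 = 32.2548 ≈ 32.255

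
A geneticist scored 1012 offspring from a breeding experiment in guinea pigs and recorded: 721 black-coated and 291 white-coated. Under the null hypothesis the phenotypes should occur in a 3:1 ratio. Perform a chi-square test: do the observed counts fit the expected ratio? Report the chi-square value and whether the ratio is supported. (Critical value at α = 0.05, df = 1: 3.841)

7.610; not consistent

Expected counts for N = 1012 under a 3:1 ratio (total parts = 4):
  black-coated: 1012 × 3/4 = 759
  white-coated: 1012 × 1/4 = 253
χ² = Σ (O − E)² / E
  black-coated: (721 − 759)² / 759 = 1.9025
  white-coated: (291 − 253)² / 253 = 5.7075
χ² = 1.9025 + 5.7075 = 7.610
Degrees of freedom = 2 − 1 = 1; critical value at α = 0.05 is 3.841.
Since 7.610 > 3.841, we reject the null hypothesis — the data do not fit the 3:1 ratio.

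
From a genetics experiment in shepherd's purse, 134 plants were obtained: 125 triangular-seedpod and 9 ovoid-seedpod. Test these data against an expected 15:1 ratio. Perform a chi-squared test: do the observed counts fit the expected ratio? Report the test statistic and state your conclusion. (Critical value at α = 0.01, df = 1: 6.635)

0.050; consistent

Expected counts for N = 134 under a 15:1 ratio (total parts = 16):
  triangular-seedpod: 134 × 15/16 = 125.625
  ovoid-seedpod: 134 × 1/16 = 8.375
χ² = Σ (O − E)² / E
  triangular-seedpod: (125 − 125.625)² / 125.625 = 0.0031
  ovoid-seedpod: (9 − 8.375)² / 8.375 = 0.0466
χ² = 0.0031 + 0.0466 = 0.0497 ≈ 0.050
Degrees of freedom = 2 − 1 = 1; critical value at α = 0.01 is 6.635.
Since 0.050 < 6.635, we fail to reject the null hypothesis — the data are consistent with the 15:1 ratio.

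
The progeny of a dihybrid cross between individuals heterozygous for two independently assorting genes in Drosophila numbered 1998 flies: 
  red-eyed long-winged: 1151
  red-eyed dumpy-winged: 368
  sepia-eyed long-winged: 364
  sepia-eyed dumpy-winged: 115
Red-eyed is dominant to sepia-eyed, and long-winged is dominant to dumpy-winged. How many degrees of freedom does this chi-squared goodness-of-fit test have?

3

A dihybrid F₂ with independent assortment and complete dominance at both loci gives a 9:3:3:1 phenotypic ratio.
A goodness-of-fit test with 4 phenotype classes has df = 4 − 1 = 3.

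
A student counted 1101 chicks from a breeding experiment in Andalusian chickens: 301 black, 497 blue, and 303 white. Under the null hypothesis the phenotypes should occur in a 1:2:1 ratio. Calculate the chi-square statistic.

The 1:2:1 ratio has 4 parts, so with N = 1101 the expected counts are:
  black: 1101 × 1/4 = 275.25
  blue: 1101 × 2/4 = 550.5
  white: 1101 × 1/4 = 275.25
χ² = Σ (O − E)² / E
  black: (301 − 275.25)² / 275.25 = 2.4089
  blue: (497 − 550.5)² / 550.5 = 5.1994
  white: (303 − 275.25)² / 275.25 = 2.7977
χ² = 2.4089 + 5.1994 + 2.7977 = 10.406

10.406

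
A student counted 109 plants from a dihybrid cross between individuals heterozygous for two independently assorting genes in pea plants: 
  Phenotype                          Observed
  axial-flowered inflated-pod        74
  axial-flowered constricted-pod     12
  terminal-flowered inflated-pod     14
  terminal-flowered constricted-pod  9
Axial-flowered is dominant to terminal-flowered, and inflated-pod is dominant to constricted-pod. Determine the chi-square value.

8.839

A dihybrid F₂ with independent assortment and complete dominance at both loci gives a 9:3:3:1 phenotypic ratio.
Under the 9:3:3:1 hypothesis (Σ ratio = 16, N = 109):
  axial-flowered inflated-pod: 109 × 9/16 = 61.3125
  axial-flowered constricted-pod: 109 × 3/16 = 20.4375
  terminal-flowered inflated-pod: 109 × 3/16 = 20.4375
  terminal-flowered constricted-pod: 109 × 1/16 = 6.8125
χ² = Σ (O − E)² / E
  axial-flowered inflated-pod: (74 − 61.3125)² / 61.3125 = 2.6254
  axial-flowered constricted-pod: (12 − 20.4375)² / 20.4375 = 3.4834
  terminal-flowered inflated-pod: (14 − 20.4375)² / 20.4375 = 2.0277
  terminal-flowered constricted-pod: (9 − 6.8125)² / 6.8125 = 0.7024
χ² = 2.6254 + 3.4834 + 2.0277 + 0.7024 = 8.8389 ≈ 8.839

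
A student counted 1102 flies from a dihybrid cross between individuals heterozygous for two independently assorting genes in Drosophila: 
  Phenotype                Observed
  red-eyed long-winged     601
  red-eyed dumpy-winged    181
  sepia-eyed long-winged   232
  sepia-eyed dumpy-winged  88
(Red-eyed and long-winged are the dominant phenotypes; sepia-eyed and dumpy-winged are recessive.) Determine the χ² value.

A dihybrid F₂ with independent assortment and complete dominance at both loci gives a 9:3:3:1 phenotypic ratio.
The 9:3:3:1 ratio has 16 parts, so with N = 1102 the expected counts are:
  red-eyed long-winged: 1102 × 9/16 = 619.875
  red-eyed dumpy-winged: 1102 × 3/16 = 206.625
  sepia-eyed long-winged: 1102 × 3/16 = 206.625
  sepia-eyed dumpy-winged: 1102 × 1/16 = 68.875
χ² = Σ (O − E)² / E
  red-eyed long-winged: (601 − 619.875)² / 619.875 = 0.5747
  red-eyed dumpy-winged: (181 − 206.625)² / 206.625 = 3.1779
  sepia-eyed long-winged: (232 − 206.625)² / 206.625 = 3.1162
  sepia-eyed dumpy-winged: (88 − 68.875)² / 68.875 = 5.3106
χ² = 0.5747 + 3.1779 + 3.1162 + 5.3106 = 12.1794 ≈ 12.179

12.179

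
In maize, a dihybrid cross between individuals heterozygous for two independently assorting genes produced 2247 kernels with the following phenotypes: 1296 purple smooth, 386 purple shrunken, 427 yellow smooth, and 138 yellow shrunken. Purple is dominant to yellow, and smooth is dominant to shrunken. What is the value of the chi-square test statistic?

A dihybrid F₂ with independent assortment and complete dominance at both loci gives a 9:3:3:1 phenotypic ratio.
The 9:3:3:1 ratio has 16 parts, so with N = 2247 the expected counts are:
  purple smooth: 2247 × 9/16 = 1263.9375
  purple shrunken: 2247 × 3/16 = 421.3125
  yellow smooth: 2247 × 3/16 = 421.3125
  yellow shrunken: 2247 × 1/16 = 140.4375
χ² = Σ (O − E)² / E
  purple smooth: (1296 − 1263.9375)² / 1263.9375 = 0.8133
  purple shrunken: (386 − 421.3125)² / 421.3125 = 2.9597
  yellow smooth: (427 − 421.3125)² / 421.3125 = 0.0768
  yellow shrunken: (138 − 140.4375)² / 140.4375 = 0.0423
χ² = 0.8133 + 2.9597 + 0.0768 + 0.0423 = 3.8921 ≈ 3.892

3.892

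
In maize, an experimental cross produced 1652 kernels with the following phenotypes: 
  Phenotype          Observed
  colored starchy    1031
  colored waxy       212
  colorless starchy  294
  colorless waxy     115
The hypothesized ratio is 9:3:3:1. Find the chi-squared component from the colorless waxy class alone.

The 9:3:3:1 ratio has 16 parts, so with N = 1652 the expected counts are:
  colored starchy: 1652 × 9/16 = 929.25
  colored waxy: 1652 × 3/16 = 309.75
  colorless starchy: 1652 × 3/16 = 309.75
  colorless waxy: 1652 × 1/16 = 103.25
Contribution of colorless waxy: (115 − 103.25)² / 103.25 = 1.3372

1.337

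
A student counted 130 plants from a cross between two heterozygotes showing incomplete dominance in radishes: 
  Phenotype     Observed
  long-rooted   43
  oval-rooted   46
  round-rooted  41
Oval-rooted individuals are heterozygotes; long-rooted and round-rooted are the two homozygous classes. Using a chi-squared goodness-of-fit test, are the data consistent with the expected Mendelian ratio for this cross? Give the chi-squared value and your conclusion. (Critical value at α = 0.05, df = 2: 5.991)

With incomplete dominance, a heterozygote × heterozygote cross gives a 1:2:1 phenotypic ratio.
The 1:2:1 ratio has 4 parts, so with N = 130 the expected counts are:
  long-rooted: 130 × 1/4 = 32.5
  oval-rooted: 130 × 2/4 = 65
  round-rooted: 130 × 1/4 = 32.5
χ² = Σ (O − E)² / E
  long-rooted: (43 − 32.5)² / 32.5 = 3.3923
  oval-rooted: (46 − 65)² / 65 = 5.5538
  round-rooted: (41 − 32.5)² / 32.5 = 2.2231
χ² = 3.3923 + 5.5538 + 2.2231 = 11.1692 ≈ 11.169
Degrees of freedom = 3 − 1 = 2; critical value at α = 0.05 is 5.991.
Since 11.169 > 5.991, we reject the null hypothesis — the data do not fit the 1:2:1 ratio.

11.169; not consistent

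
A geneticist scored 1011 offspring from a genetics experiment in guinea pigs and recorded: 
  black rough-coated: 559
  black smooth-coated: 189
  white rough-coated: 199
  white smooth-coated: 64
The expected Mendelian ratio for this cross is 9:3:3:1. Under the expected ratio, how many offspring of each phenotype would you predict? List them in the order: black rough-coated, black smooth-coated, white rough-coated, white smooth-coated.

Total ratio parts = 16. Expected numbers out of 1011:
  black rough-coated: 1011 × 9/16 = 568.6875
  black smooth-coated: 1011 × 3/16 = 189.5625
  white rough-coated: 1011 × 3/16 = 189.5625
  white smooth-coated: 1011 × 1/16 = 63.1875

568.6875, 189.5625, 189.5625, 63.1875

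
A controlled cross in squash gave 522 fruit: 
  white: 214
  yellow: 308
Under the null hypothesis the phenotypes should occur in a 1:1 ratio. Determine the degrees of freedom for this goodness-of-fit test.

1

A goodness-of-fit test with 2 phenotype classes has df = 2 − 1 = 1.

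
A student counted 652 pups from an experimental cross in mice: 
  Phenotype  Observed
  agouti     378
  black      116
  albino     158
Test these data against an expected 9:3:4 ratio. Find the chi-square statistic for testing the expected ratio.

0.818

Under the 9:3:4 hypothesis (Σ ratio = 16, N = 652):
  agouti: 652 × 9/16 = 366.75
  black: 652 × 3/16 = 122.25
  albino: 652 × 4/16 = 163
χ² = Σ (O − E)² / E
  agouti: (378 − 366.75)² / 366.75 = 0.3451
  black: (116 − 122.25)² / 122.25 = 0.3195
  albino: (158 − 163)² / 163 = 0.1534
χ² = 0.3451 + 0.3195 + 0.1534 = 0.818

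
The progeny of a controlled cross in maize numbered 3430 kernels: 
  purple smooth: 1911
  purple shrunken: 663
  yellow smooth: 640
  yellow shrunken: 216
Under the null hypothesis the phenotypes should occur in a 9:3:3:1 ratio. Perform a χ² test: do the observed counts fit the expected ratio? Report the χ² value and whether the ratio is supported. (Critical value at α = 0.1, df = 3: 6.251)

Under the 9:3:3:1 hypothesis (Σ ratio = 16, N = 3430):
  purple smooth: 3430 × 9/16 = 1929.375
  purple shrunken: 3430 × 3/16 = 643.125
  yellow smooth: 3430 × 3/16 = 643.125
  yellow shrunken: 3430 × 1/16 = 214.375
χ² = Σ (O − E)² / E
  purple smooth: (1911 − 1929.375)² / 1929.375 = 0.1750
  purple shrunken: (663 − 643.125)² / 643.125 = 0.6142
  yellow smooth: (640 − 643.125)² / 643.125 = 0.0152
  yellow shrunken: (216 − 214.375)² / 214.375 = 0.0123
χ² = 0.1750 + 0.6142 + 0.0152 + 0.0123 = 0.8167 ≈ 0.817
Degrees of freedom = 4 − 1 = 3; critical value at α = 0.1 is 6.251.
Since 0.817 < 6.251, we fail to reject the null hypothesis — the data are consistent with the 9:3:3:1 ratio.

0.817; consistent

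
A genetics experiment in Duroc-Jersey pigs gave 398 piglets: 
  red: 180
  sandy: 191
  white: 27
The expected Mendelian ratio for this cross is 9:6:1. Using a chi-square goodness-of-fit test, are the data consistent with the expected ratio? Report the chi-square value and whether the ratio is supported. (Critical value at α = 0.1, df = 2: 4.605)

Total ratio parts = 16. Expected numbers out of 398:
  red: 398 × 9/16 = 223.875
  sandy: 398 × 6/16 = 149.25
  white: 398 × 1/16 = 24.875
χ² = Σ (O − E)² / E
  red: (180 − 223.875)² / 223.875 = 8.5986
  sandy: (191 − 149.25)² / 149.25 = 11.6788
  white: (27 − 24.875)² / 24.875 = 0.1815
χ² = 8.5986 + 11.6788 + 0.1815 = 20.4589 ≈ 20.459
Degrees of freedom = 3 − 1 = 2; critical value at α = 0.1 is 4.605.
Since 20.459 > 4.605, we reject the null hypothesis — the data do not fit the 9:6:1 ratio.

20.459; not consistent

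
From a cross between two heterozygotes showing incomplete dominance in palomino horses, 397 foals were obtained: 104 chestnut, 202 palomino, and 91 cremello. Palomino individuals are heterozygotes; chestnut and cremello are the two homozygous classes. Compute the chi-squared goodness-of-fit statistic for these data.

0.975

With incomplete dominance, a heterozygote × heterozygote cross gives a 1:2:1 phenotypic ratio.
Under the 1:2:1 hypothesis (Σ ratio = 4, N = 397):
  chestnut: 397 × 1/4 = 99.25
  palomino: 397 × 2/4 = 198.5
  cremello: 397 × 1/4 = 99.25
χ² = Σ (O − E)² / E
  chestnut: (104 − 99.25)² / 99.25 = 0.2273
  palomino: (202 − 198.5)² / 198.5 = 0.0617
  cremello: (91 − 99.25)² / 99.25 = 0.6858
χ² = 0.2273 + 0.0617 + 0.6858 = 0.9748 ≈ 0.975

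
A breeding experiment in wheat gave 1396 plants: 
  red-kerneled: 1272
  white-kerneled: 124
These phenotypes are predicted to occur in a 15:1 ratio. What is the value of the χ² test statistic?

Total ratio parts = 16. Expected numbers out of 1396:
  red-kerneled: 1396 × 15/16 = 1308.75
  white-kerneled: 1396 × 1/16 = 87.25
χ² = Σ (O − E)² / E
  red-kerneled: (1272 − 1308.75)² / 1308.75 = 1.0319
  white-kerneled: (124 − 87.25)² / 87.25 = 15.4792
χ² = 1.0319 + 15.4792 = 16.5111 ≈ 16.511

16.511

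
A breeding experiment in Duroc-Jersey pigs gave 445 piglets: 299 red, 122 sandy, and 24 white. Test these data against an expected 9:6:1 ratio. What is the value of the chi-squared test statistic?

22.060

Expected counts for N = 445 under a 9:6:1 ratio (total parts = 16):
  red: 445 × 9/16 = 250.3125
  sandy: 445 × 6/16 = 166.875
  white: 445 × 1/16 = 27.8125
χ² = Σ (O − E)² / E
  red: (299 − 250.3125)² / 250.3125 = 9.4701
  sandy: (122 − 166.875)² / 166.875 = 12.0675
  white: (24 − 27.8125)² / 27.8125 = 0.5226
χ² = 9.4701 + 12.0675 + 0.5226 = 22.0602 ≈ 22.060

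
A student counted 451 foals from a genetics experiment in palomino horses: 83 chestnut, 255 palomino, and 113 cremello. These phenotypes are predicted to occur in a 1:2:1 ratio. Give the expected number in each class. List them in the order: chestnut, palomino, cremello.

112.75, 225.5, 112.75

Expected counts for N = 451 under a 1:2:1 ratio (total parts = 4):
  chestnut: 451 × 1/4 = 112.75
  palomino: 451 × 2/4 = 225.5
  cremello: 451 × 1/4 = 112.75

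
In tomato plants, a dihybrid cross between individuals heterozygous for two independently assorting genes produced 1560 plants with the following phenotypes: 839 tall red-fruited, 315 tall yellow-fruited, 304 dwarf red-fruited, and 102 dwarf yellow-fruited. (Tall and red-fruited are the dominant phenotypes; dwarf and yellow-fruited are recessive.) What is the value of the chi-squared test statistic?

A dihybrid F₂ with independent assortment and complete dominance at both loci gives a 9:3:3:1 phenotypic ratio.
Under the 9:3:3:1 hypothesis (Σ ratio = 16, N = 1560):
  tall red-fruited: 1560 × 9/16 = 877.5
  tall yellow-fruited: 1560 × 3/16 = 292.5
  dwarf red-fruited: 1560 × 3/16 = 292.5
  dwarf yellow-fruited: 1560 × 1/16 = 97.5
χ² = Σ (O − E)² / E
  tall red-fruited: (839 − 877.5)² / 877.5 = 1.6892
  tall yellow-fruited: (315 − 292.5)² / 292.5 = 1.7308
  dwarf red-fruited: (304 − 292.5)² / 292.5 = 0.4521
  dwarf yellow-fruited: (102 − 97.5)² / 97.5 = 0.2077
χ² = 1.6892 + 1.7308 + 0.4521 + 0.2077 = 4.0798 ≈ 4.080

4.080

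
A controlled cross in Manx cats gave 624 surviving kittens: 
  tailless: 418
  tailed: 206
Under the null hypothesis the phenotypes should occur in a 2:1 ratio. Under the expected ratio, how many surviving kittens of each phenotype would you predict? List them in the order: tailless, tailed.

The 2:1 ratio has 3 parts, so with N = 624 the expected counts are:
  tailless: 624 × 2/3 = 416
  tailed: 624 × 1/3 = 208

416, 208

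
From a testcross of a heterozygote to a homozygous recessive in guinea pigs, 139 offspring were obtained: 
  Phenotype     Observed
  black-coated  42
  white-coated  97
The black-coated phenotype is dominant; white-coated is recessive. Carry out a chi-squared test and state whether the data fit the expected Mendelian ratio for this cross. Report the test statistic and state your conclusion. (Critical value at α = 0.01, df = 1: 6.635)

21.763; not consistent

A testcross of a heterozygote (Aa × aa) gives a 1:1 phenotypic ratio.
Expected counts for N = 139 under a 1:1 ratio (total parts = 2):
  black-coated: 139 × 1/2 = 69.5
  white-coated: 139 × 1/2 = 69.5
χ² = Σ (O − E)² / E
  black-coated: (42 − 69.5)² / 69.5 = 10.8813
  white-coated: (97 − 69.5)² / 69.5 = 10.8813
χ² = 10.8813 + 10.8813 = 21.7626 ≈ 21.763
Degrees of freedom = 2 − 1 = 1; critical value at α = 0.01 is 6.635.
Since 21.763 > 6.635, we reject the null hypothesis — the data do not fit the 1:1 ratio.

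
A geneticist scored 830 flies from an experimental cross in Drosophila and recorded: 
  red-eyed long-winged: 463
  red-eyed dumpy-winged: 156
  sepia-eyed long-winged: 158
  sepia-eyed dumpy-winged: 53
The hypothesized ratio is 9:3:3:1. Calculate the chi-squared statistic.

0.094

The 9:3:3:1 ratio has 16 parts, so with N = 830 the expected counts are:
  red-eyed long-winged: 830 × 9/16 = 466.875
  red-eyed dumpy-winged: 830 × 3/16 = 155.625
  sepia-eyed long-winged: 830 × 3/16 = 155.625
  sepia-eyed dumpy-winged: 830 × 1/16 = 51.875
χ² = Σ (O − E)² / E
  red-eyed long-winged: (463 − 466.875)² / 466.875 = 0.0322
  red-eyed dumpy-winged: (156 − 155.625)² / 155.625 = 0.0009
  sepia-eyed long-winged: (158 − 155.625)² / 155.625 = 0.0362
  sepia-eyed dumpy-winged: (53 − 51.875)² / 51.875 = 0.0244
χ² = 0.0322 + 0.0009 + 0.0362 + 0.0244 = 0.0937 ≈ 0.094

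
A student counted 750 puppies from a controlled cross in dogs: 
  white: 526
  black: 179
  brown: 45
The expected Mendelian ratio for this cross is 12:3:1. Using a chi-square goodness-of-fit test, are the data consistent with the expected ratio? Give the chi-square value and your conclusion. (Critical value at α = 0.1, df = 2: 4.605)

12.916; not consistent

Expected counts for N = 750 under a 12:3:1 ratio (total parts = 16):
  white: 750 × 12/16 = 562.5
  black: 750 × 3/16 = 140.625
  brown: 750 × 1/16 = 46.875
χ² = Σ (O − E)² / E
  white: (526 − 562.5)² / 562.5 = 2.3684
  black: (179 − 140.625)² / 140.625 = 10.4721
  brown: (45 − 46.875)² / 46.875 = 0.0750
χ² = 2.3684 + 10.4721 + 0.0750 = 12.9155 ≈ 12.916
Degrees of freedom = 3 − 1 = 2; critical value at α = 0.1 is 4.605.
Since 12.916 > 4.605, we reject the null hypothesis — the data do not fit the 12:3:1 ratio.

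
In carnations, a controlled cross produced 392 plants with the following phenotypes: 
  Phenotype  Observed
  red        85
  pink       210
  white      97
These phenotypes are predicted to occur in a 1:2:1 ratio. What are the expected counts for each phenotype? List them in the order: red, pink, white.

The 1:2:1 ratio has 4 parts, so with N = 392 the expected counts are:
  red: 392 × 1/4 = 98
  pink: 392 × 2/4 = 196
  white: 392 × 1/4 = 98

98, 196, 98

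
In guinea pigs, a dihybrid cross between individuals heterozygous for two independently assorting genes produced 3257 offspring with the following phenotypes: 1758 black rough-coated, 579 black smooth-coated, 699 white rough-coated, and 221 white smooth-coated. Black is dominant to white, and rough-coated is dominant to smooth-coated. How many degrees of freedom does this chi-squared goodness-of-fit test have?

3

A dihybrid F₂ with independent assortment and complete dominance at both loci gives a 9:3:3:1 phenotypic ratio.
A goodness-of-fit test with 4 phenotype classes has df = 4 − 1 = 3.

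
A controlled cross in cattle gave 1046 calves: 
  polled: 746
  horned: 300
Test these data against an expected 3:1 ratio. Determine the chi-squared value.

Total ratio parts = 4. Expected numbers out of 1046:
  polled: 1046 × 3/4 = 784.5
  horned: 1046 × 1/4 = 261.5
χ² = Σ (O − E)² / E
  polled: (746 − 784.5)² / 784.5 = 1.8894
  horned: (300 − 261.5)² / 261.5 = 5.6683
χ² = 1.8894 + 5.6683 = 7.5577 ≈ 7.558

7.558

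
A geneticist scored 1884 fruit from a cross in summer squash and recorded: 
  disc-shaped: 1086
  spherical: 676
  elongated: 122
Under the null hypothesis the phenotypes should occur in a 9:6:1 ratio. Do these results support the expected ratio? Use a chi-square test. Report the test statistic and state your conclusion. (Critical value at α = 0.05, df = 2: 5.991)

Expected counts for N = 1884 under a 9:6:1 ratio (total parts = 16):
  disc-shaped: 1884 × 9/16 = 1059.75
  spherical: 1884 × 6/16 = 706.5
  elongated: 1884 × 1/16 = 117.75
χ² = Σ (O − E)² / E
  disc-shaped: (1086 − 1059.75)² / 1059.75 = 0.6502
  spherical: (676 − 706.5)² / 706.5 = 1.3167
  elongated: (122 − 117.75)² / 117.75 = 0.1534
χ² = 0.6502 + 1.3167 + 0.1534 = 2.1203 ≈ 2.120
Degrees of freedom = 3 − 1 = 2; critical value at α = 0.05 is 5.991.
Since 2.120 < 5.991, we fail to reject the null hypothesis — the data are consistent with the 9:6:1 ratio.

2.120; consistent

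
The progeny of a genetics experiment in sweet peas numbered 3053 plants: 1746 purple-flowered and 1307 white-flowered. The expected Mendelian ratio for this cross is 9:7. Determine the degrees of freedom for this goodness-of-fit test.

1

A goodness-of-fit test with 2 phenotype classes has df = 2 − 1 = 1.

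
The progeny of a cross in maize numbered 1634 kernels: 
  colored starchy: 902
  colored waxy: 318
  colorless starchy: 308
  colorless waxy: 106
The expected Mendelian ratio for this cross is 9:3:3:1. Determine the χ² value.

Under the 9:3:3:1 hypothesis (Σ ratio = 16, N = 1634):
  colored starchy: 1634 × 9/16 = 919.125
  colored waxy: 1634 × 3/16 = 306.375
  colorless starchy: 1634 × 3/16 = 306.375
  colorless waxy: 1634 × 1/16 = 102.125
χ² = Σ (O − E)² / E
  colored starchy: (902 − 919.125)² / 919.125 = 0.3191
  colored waxy: (318 − 306.375)² / 306.375 = 0.4411
  colorless starchy: (308 − 306.375)² / 306.375 = 0.0086
  colorless waxy: (106 − 102.125)² / 102.125 = 0.1470
χ² = 0.3191 + 0.4411 + 0.0086 + 0.1470 = 0.9158 ≈ 0.916

0.916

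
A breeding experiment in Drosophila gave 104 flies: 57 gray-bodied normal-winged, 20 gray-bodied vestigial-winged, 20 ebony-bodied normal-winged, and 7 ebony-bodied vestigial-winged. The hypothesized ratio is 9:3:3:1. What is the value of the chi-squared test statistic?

Total ratio parts = 16. Expected numbers out of 104:
  gray-bodied normal-winged: 104 × 9/16 = 58.5
  gray-bodied vestigial-winged: 104 × 3/16 = 19.5
  ebony-bodied normal-winged: 104 × 3/16 = 19.5
  ebony-bodied vestigial-winged: 104 × 1/16 = 6.5
χ² = Σ (O − E)² / E
  gray-bodied normal-winged: (57 − 58.5)² / 58.5 = 0.0385
  gray-bodied vestigial-winged: (20 − 19.5)² / 19.5 = 0.0128
  ebony-bodied normal-winged: (20 − 19.5)² / 19.5 = 0.0128
  ebony-bodied vestigial-winged: (7 − 6.5)² / 6.5 = 0.0385
χ² = 0.0385 + 0.0128 + 0.0128 + 0.0385 = 0.1026 ≈ 0.103

0.103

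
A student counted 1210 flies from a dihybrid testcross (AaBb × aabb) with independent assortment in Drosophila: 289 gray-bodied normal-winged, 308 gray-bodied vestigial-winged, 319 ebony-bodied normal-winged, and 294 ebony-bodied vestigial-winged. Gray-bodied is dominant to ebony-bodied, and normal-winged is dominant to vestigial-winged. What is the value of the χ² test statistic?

A dihybrid testcross with independent assortment gives a 1:1:1:1 ratio.
The 1:1:1:1 ratio has 4 parts, so with N = 1210 the expected counts are:
  gray-bodied normal-winged: 1210 × 1/4 = 302.5
  gray-bodied vestigial-winged: 1210 × 1/4 = 302.5
  ebony-bodied normal-winged: 1210 × 1/4 = 302.5
  ebony-bodied vestigial-winged: 1210 × 1/4 = 302.5
χ² = Σ (O − E)² / E
  gray-bodied normal-winged: (289 − 302.5)² / 302.5 = 0.6025
  gray-bodied vestigial-winged: (308 − 302.5)² / 302.5 = 0.1000
  ebony-bodied normal-winged: (319 − 302.5)² / 302.5 = 0.9000
  ebony-bodied vestigial-winged: (294 − 302.5)² / 302.5 = 0.2388
χ² = 0.6025 + 0.1000 + 0.9000 + 0.2388 = 1.8413 ≈ 1.841

1.841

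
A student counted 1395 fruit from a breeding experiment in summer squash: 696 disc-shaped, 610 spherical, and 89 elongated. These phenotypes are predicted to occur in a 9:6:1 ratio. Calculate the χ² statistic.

Expected counts for N = 1395 under a 9:6:1 ratio (total parts = 16):
  disc-shaped: 1395 × 9/16 = 784.6875
  spherical: 1395 × 6/16 = 523.125
  elongated: 1395 × 1/16 = 87.1875
χ² = Σ (O − E)² / E
  disc-shaped: (696 − 784.6875)² / 784.6875 = 10.0237
  spherical: (610 − 523.125)² / 523.125 = 14.4273
  elongated: (89 − 87.1875)² / 87.1875 = 0.0377
χ² = 10.0237 + 14.4273 + 0.0377 = 24.4887 ≈ 24.489

24.489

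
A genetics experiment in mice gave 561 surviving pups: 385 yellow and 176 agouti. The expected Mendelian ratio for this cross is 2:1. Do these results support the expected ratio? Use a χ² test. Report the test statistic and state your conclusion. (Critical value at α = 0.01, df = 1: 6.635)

0.971; consistent

The 2:1 ratio has 3 parts, so with N = 561 the expected counts are:
  yellow: 561 × 2/3 = 374
  agouti: 561 × 1/3 = 187
χ² = Σ (O − E)² / E
  yellow: (385 − 374)² / 374 = 0.3235
  agouti: (176 − 187)² / 187 = 0.6471
χ² = 0.3235 + 0.6471 = 0.9706 ≈ 0.971
Degrees of freedom = 2 − 1 = 1; critical value at α = 0.01 is 6.635.
Since 0.971 < 6.635, we fail to reject the null hypothesis — the data are consistent with the 2:1 ratio.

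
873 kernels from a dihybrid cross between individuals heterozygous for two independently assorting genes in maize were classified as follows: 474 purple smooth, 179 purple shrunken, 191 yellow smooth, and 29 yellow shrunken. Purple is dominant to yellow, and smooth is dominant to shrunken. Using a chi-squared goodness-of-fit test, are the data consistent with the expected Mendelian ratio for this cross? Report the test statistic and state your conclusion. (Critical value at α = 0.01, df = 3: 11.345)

18.559; not consistent

A dihybrid F₂ with independent assortment and complete dominance at both loci gives a 9:3:3:1 phenotypic ratio.
Total ratio parts = 16. Expected numbers out of 873:
  purple smooth: 873 × 9/16 = 491.0625
  purple shrunken: 873 × 3/16 = 163.6875
  yellow smooth: 873 × 3/16 = 163.6875
  yellow shrunken: 873 × 1/16 = 54.5625
χ² = Σ (O − E)² / E
  purple smooth: (474 − 491.0625)² / 491.0625 = 0.5929
  purple shrunken: (179 − 163.6875)² / 163.6875 = 1.4324
  yellow smooth: (191 − 163.6875)² / 163.6875 = 4.5573
  yellow shrunken: (29 − 54.5625)² / 54.5625 = 11.9760
χ² = 0.5929 + 1.4324 + 4.5573 + 11.9760 = 18.5586 ≈ 18.559
Degrees of freedom = 4 − 1 = 3; critical value at α = 0.01 is 11.345.
Since 18.559 > 11.345, we reject the null hypothesis — the data do not fit the 9:3:3:1 ratio.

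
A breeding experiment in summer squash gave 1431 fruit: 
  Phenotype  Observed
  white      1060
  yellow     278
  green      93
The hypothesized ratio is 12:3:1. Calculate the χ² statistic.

Total ratio parts = 16. Expected numbers out of 1431:
  white: 1431 × 12/16 = 1073.25
  yellow: 1431 × 3/16 = 268.3125
  green: 1431 × 1/16 = 89.4375
χ² = Σ (O − E)² / E
  white: (1060 − 1073.25)² / 1073.25 = 0.1636
  yellow: (278 − 268.3125)² / 268.3125 = 0.3498
  green: (93 − 89.4375)² / 89.4375 = 0.1419
χ² = 0.1636 + 0.3498 + 0.1419 = 0.6553 ≈ 0.655

0.655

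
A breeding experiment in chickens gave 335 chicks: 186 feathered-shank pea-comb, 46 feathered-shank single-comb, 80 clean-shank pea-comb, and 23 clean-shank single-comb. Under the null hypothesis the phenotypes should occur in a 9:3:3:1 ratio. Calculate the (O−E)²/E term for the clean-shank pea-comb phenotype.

Expected counts for N = 335 under a 9:3:3:1 ratio (total parts = 16):
  feathered-shank pea-comb: 335 × 9/16 = 188.4375
  feathered-shank single-comb: 335 × 3/16 = 62.8125
  clean-shank pea-comb: 335 × 3/16 = 62.8125
  clean-shank single-comb: 335 × 1/16 = 20.9375
Contribution of clean-shank pea-comb: (80 − 62.8125)² / 62.8125 = 4.7030

4.703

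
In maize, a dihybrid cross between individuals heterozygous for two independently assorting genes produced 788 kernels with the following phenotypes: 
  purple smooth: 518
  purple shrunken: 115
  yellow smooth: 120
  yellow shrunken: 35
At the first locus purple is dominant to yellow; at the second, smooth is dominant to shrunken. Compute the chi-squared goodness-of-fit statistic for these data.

A dihybrid F₂ with independent assortment and complete dominance at both loci gives a 9:3:3:1 phenotypic ratio.
Total ratio parts = 16. Expected numbers out of 788:
  purple smooth: 788 × 9/16 = 443.25
  purple shrunken: 788 × 3/16 = 147.75
  yellow smooth: 788 × 3/16 = 147.75
  yellow shrunken: 788 × 1/16 = 49.25
χ² = Σ (O − E)² / E
  purple smooth: (518 − 443.25)² / 443.25 = 12.6059
  purple shrunken: (115 − 147.75)² / 147.75 = 7.2593
  yellow smooth: (120 − 147.75)² / 147.75 = 5.2119
  yellow shrunken: (35 − 49.25)² / 49.25 = 4.1231
χ² = 12.6059 + 7.2593 + 5.2119 + 4.1231 = 29.2002 ≈ 29.200

29.200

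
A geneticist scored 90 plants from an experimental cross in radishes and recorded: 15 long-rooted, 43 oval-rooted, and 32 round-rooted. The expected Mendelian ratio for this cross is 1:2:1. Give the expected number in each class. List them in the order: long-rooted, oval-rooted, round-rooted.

The 1:2:1 ratio has 4 parts, so with N = 90 the expected counts are:
  long-rooted: 90 × 1/4 = 22.5
  oval-rooted: 90 × 2/4 = 45
  round-rooted: 90 × 1/4 = 22.5

22.5, 45, 22.5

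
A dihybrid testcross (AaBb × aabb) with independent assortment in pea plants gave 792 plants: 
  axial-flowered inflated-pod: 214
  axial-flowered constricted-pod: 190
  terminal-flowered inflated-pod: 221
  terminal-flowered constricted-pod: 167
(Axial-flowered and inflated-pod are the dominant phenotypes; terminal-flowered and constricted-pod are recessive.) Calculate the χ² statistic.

A dihybrid testcross with independent assortment gives a 1:1:1:1 ratio.
Under the 1:1:1:1 hypothesis (Σ ratio = 4, N = 792):
  axial-flowered inflated-pod: 792 × 1/4 = 198
  axial-flowered constricted-pod: 792 × 1/4 = 198
  terminal-flowered inflated-pod: 792 × 1/4 = 198
  terminal-flowered constricted-pod: 792 × 1/4 = 198
χ² = Σ (O − E)² / E
  axial-flowered inflated-pod: (214 − 198)² / 198 = 1.2929
  axial-flowered constricted-pod: (190 − 198)² / 198 = 0.3232
  terminal-flowered inflated-pod: (221 − 198)² / 198 = 2.6717
  terminal-flowered constricted-pod: (167 − 198)² / 198 = 4.8535
χ² = 1.2929 + 0.3232 + 2.6717 + 4.8535 = 9.1413 ≈ 9.141

9.141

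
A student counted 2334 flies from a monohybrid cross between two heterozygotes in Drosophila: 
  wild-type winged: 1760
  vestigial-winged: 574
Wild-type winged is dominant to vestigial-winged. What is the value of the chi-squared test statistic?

For a monohybrid cross between heterozygotes with complete dominance, the expected phenotypic ratio is 3:1.
Under the 3:1 hypothesis (Σ ratio = 4, N = 2334):
  wild-type winged: 2334 × 3/4 = 1750.5
  vestigial-winged: 2334 × 1/4 = 583.5
χ² = Σ (O − E)² / E
  wild-type winged: (1760 − 1750.5)² / 1750.5 = 0.0516
  vestigial-winged: (574 − 583.5)² / 583.5 = 0.1547
χ² = 0.0516 + 0.1547 = 0.2063 ≈ 0.206

0.206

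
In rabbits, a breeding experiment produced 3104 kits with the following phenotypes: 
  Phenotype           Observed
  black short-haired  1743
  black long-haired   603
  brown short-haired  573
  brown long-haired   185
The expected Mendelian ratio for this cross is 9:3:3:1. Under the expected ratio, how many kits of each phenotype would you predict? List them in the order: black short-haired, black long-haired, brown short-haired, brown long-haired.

Total ratio parts = 16. Expected numbers out of 3104:
  black short-haired: 3104 × 9/16 = 1746
  black long-haired: 3104 × 3/16 = 582
  brown short-haired: 3104 × 3/16 = 582
  brown long-haired: 3104 × 1/16 = 194

1746, 582, 582, 194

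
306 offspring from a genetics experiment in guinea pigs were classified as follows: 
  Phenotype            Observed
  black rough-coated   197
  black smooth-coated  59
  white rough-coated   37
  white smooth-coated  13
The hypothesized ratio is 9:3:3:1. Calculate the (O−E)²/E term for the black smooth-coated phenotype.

Total ratio parts = 16. Expected numbers out of 306:
  black rough-coated: 306 × 9/16 = 172.125
  black smooth-coated: 306 × 3/16 = 57.375
  white rough-coated: 306 × 3/16 = 57.375
  white smooth-coated: 306 × 1/16 = 19.125
Contribution of black smooth-coated: (59 − 57.375)² / 57.375 = 0.0460

0.046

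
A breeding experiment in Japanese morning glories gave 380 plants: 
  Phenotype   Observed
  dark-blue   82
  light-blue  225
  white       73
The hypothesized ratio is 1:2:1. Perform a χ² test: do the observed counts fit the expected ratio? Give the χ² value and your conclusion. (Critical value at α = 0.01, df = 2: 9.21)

13.321; not consistent

Under the 1:2:1 hypothesis (Σ ratio = 4, N = 380):
  dark-blue: 380 × 1/4 = 95
  light-blue: 380 × 2/4 = 190
  white: 380 × 1/4 = 95
χ² = Σ (O − E)² / E
  dark-blue: (82 − 95)² / 95 = 1.7789
  light-blue: (225 − 190)² / 190 = 6.4474
  white: (73 − 95)² / 95 = 5.0947
χ² = 1.7789 + 6.4474 + 5.0947 = 13.321
Degrees of freedom = 3 − 1 = 2; critical value at α = 0.01 is 9.21.
Since 13.321 > 9.21, we reject the null hypothesis — the data do not fit the 1:2:1 ratio.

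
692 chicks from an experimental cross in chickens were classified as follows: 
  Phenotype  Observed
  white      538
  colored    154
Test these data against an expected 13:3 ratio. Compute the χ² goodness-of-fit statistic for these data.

Expected counts for N = 692 under a 13:3 ratio (total parts = 16):
  white: 692 × 13/16 = 562.25
  colored: 692 × 3/16 = 129.75
χ² = Σ (O − E)² / E
  white: (538 − 562.25)² / 562.25 = 1.0459
  colored: (154 − 129.75)² / 129.75 = 4.5323
χ² = 1.0459 + 4.5323 = 5.5782 ≈ 5.578

5.578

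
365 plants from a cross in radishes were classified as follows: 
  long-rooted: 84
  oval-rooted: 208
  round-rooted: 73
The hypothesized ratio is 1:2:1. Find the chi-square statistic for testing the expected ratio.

7.789

Expected counts for N = 365 under a 1:2:1 ratio (total parts = 4):
  long-rooted: 365 × 1/4 = 91.25
  oval-rooted: 365 × 2/4 = 182.5
  round-rooted: 365 × 1/4 = 91.25
χ² = Σ (O − E)² / E
  long-rooted: (84 − 91.25)² / 91.25 = 0.5760
  oval-rooted: (208 − 182.5)² / 182.5 = 3.5630
  round-rooted: (73 − 91.25)² / 91.25 = 3.6500
χ² = 0.5760 + 3.5630 + 3.6500 = 7.789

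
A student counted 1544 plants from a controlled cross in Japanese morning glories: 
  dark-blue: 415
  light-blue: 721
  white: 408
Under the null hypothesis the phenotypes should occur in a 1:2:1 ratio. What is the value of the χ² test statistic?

The 1:2:1 ratio has 4 parts, so with N = 1544 the expected counts are:
  dark-blue: 1544 × 1/4 = 386
  light-blue: 1544 × 2/4 = 772
  white: 1544 × 1/4 = 386
χ² = Σ (O − E)² / E
  dark-blue: (415 − 386)² / 386 = 2.1788
  light-blue: (721 − 772)² / 772 = 3.3692
  white: (408 − 386)² / 386 = 1.2539
χ² = 2.1788 + 3.3692 + 1.2539 = 6.8019 ≈ 6.802

6.802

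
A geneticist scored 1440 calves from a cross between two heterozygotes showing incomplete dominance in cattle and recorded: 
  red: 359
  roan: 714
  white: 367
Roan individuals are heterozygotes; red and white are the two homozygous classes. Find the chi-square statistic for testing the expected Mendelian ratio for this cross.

With incomplete dominance, a heterozygote × heterozygote cross gives a 1:2:1 phenotypic ratio.
Expected counts for N = 1440 under a 1:2:1 ratio (total parts = 4):
  red: 1440 × 1/4 = 360
  roan: 1440 × 2/4 = 720
  white: 1440 × 1/4 = 360
χ² = Σ (O − E)² / E
  red: (359 − 360)² / 360 = 0.0028
  roan: (714 − 720)² / 720 = 0.0500
  white: (367 − 360)² / 360 = 0.1361
χ² = 0.0028 + 0.0500 + 0.1361 = 0.1889 ≈ 0.189

0.189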